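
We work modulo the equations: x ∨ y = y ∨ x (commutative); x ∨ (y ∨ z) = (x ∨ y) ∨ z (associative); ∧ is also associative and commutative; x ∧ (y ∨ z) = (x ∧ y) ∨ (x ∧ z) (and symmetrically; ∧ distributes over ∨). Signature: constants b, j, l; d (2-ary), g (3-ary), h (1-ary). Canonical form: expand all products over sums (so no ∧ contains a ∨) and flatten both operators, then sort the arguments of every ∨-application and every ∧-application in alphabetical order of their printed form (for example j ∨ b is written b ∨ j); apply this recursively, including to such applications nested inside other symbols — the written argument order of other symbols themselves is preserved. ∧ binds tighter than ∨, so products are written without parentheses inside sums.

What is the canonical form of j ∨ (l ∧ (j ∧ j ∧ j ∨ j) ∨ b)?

Expand products over sums:  j ∨ j ∧ j ∧ j ∧ l ∨ j ∧ l ∨ b
Sort:  b ∨ j ∨ j ∧ j ∧ j ∧ l ∨ j ∧ l

Answer: b ∨ j ∨ j ∧ j ∧ j ∧ l ∨ j ∧ l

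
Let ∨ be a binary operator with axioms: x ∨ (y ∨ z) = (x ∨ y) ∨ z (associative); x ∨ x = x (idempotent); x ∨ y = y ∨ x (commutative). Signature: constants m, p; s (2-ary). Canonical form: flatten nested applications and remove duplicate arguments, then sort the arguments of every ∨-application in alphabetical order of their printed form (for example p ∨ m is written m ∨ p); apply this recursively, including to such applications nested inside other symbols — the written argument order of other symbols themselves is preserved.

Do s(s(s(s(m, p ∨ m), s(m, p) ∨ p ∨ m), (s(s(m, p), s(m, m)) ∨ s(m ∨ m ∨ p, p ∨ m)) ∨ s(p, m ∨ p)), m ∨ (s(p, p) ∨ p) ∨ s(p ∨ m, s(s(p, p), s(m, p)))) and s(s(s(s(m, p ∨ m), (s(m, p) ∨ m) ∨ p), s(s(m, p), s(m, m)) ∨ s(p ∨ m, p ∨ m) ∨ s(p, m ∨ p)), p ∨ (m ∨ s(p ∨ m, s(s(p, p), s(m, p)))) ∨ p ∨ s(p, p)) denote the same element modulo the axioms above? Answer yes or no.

Answer: yes — both canonical forms are s(s(s(s(m, m ∨ p), m ∨ p ∨ s(m, p)), s(m ∨ p, m ∨ p) ∨ s(p, m ∨ p) ∨ s(s(m, p), s(m, m))), m ∨ p ∨ s(m ∨ p, s(s(p, p), s(m, p))) ∨ s(p, p))

Derivation:
Left:  s(s(s(s(m, p ∨ m), s(m, p) ∨ p ∨ m), (s(s(m, p), s(m, m)) ∨ s(m ∨ m ∨ p, p ∨ m)) ∨ s(p, m ∨ p)), m ∨ (s(p, p) ∨ p) ∨ s(p ∨ m, s(s(p, p), s(m, p))))
  Descend into:  (s(s(m, p), s(m, m)) ∨ s(m ∨ m ∨ p, p ∨ m)) ∨ s(p, m ∨ p)
  Un-nest:  s(s(m, p), s(m, m)) ∨ s(m ∨ m ∨ p, p ∨ m) ∨ s(p, m ∨ p)
  Simplify inside:  s(m ∨ m ∨ p, p ∨ m)  →  s(m ∨ p, m ∨ p)
  Sort:  s(m ∨ p, m ∨ p) ∨ s(p, m ∨ p) ∨ s(s(m, p), s(m, m))
  Rebuild:  s(s(s(s(m, m ∨ p), m ∨ p ∨ s(m, p)), s(m ∨ p, m ∨ p) ∨ s(p, m ∨ p) ∨ s(s(m, p), s(m, m))), m ∨ p ∨ s(m ∨ p, s(s(p, p), s(m, p))) ∨ s(p, p))
Right:  s(s(s(s(m, p ∨ m), (s(m, p) ∨ m) ∨ p), s(s(m, p), s(m, m)) ∨ s(p ∨ m, p ∨ m) ∨ s(p, m ∨ p)), p ∨ (m ∨ s(p ∨ m, s(s(p, p), s(m, p)))) ∨ p ∨ s(p, p))
  Work inside:  s(s(m, p), s(m, m)) ∨ s(p ∨ m, p ∨ m) ∨ s(p, m ∨ p)
  Canonicalize subterm:  s(p ∨ m, p ∨ m)  →  s(m ∨ p, m ∨ p)
  Sort:  s(m ∨ p, m ∨ p) ∨ s(p, m ∨ p) ∨ s(s(m, p), s(m, m))
  Put back:  s(s(s(s(m, m ∨ p), m ∨ p ∨ s(m, p)), s(m ∨ p, m ∨ p) ∨ s(p, m ∨ p) ∨ s(s(m, p), s(m, m))), m ∨ p ∨ s(m ∨ p, s(s(p, p), s(m, p))) ∨ s(p, p))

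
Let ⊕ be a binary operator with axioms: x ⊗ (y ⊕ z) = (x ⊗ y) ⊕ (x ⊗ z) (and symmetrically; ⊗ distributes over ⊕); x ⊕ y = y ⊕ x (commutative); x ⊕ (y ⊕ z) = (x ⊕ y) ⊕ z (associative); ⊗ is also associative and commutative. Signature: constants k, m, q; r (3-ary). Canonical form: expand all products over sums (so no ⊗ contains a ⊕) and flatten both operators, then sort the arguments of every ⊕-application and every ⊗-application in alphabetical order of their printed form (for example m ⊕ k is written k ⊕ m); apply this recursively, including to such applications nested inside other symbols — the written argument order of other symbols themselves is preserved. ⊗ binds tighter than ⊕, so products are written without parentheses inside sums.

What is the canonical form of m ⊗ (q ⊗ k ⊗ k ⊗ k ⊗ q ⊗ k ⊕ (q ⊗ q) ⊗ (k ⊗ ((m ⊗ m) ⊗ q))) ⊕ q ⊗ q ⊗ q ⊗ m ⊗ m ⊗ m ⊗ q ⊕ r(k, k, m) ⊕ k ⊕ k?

Answer: k ⊕ k ⊕ k ⊗ k ⊗ k ⊗ k ⊗ m ⊗ q ⊗ q ⊕ k ⊗ m ⊗ m ⊗ m ⊗ q ⊗ q ⊗ q ⊕ m ⊗ m ⊗ m ⊗ q ⊗ q ⊗ q ⊗ q ⊕ r(k, k, m)

Derivation:
Expand products over sums:  k ⊗ k ⊗ k ⊗ k ⊗ m ⊗ q ⊗ q ⊕ k ⊗ m ⊗ m ⊗ m ⊗ q ⊗ q ⊗ q ⊕ m ⊗ m ⊗ m ⊗ q ⊗ q ⊗ q ⊗ q ⊕ r(k, k, m) ⊕ k ⊕ k
Order the arguments:  k ⊕ k ⊕ k ⊗ k ⊗ k ⊗ k ⊗ m ⊗ q ⊗ q ⊕ k ⊗ m ⊗ m ⊗ m ⊗ q ⊗ q ⊗ q ⊕ m ⊗ m ⊗ m ⊗ q ⊗ q ⊗ q ⊗ q ⊕ r(k, k, m)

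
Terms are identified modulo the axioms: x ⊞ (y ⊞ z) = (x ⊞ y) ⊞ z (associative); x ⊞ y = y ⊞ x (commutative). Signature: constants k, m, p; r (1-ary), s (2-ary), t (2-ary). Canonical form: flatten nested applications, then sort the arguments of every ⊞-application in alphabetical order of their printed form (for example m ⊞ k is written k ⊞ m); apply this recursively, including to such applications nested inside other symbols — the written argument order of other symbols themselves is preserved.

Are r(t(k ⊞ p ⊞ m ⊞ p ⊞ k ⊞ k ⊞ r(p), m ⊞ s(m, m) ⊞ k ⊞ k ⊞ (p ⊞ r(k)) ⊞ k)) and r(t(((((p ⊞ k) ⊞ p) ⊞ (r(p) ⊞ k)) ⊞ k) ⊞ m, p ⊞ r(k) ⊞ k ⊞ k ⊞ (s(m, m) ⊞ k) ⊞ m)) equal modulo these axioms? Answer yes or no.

Answer: yes — both canonical forms are r(t(k ⊞ k ⊞ k ⊞ m ⊞ p ⊞ p ⊞ r(p), k ⊞ k ⊞ k ⊞ m ⊞ p ⊞ r(k) ⊞ s(m, m)))

Derivation:
Left:  r(t(k ⊞ p ⊞ m ⊞ p ⊞ k ⊞ k ⊞ r(p), m ⊞ s(m, m) ⊞ k ⊞ k ⊞ (p ⊞ r(k)) ⊞ k))
  Work inside:  m ⊞ s(m, m) ⊞ k ⊞ k ⊞ (p ⊞ r(k)) ⊞ k
  Un-nest:  m ⊞ s(m, m) ⊞ k ⊞ k ⊞ p ⊞ r(k) ⊞ k
  Sort arguments:  k ⊞ k ⊞ k ⊞ m ⊞ p ⊞ r(k) ⊞ s(m, m)
  Put back:  r(t(k ⊞ k ⊞ k ⊞ m ⊞ p ⊞ p ⊞ r(p), k ⊞ k ⊞ k ⊞ m ⊞ p ⊞ r(k) ⊞ s(m, m)))
Right:  r(t(((((p ⊞ k) ⊞ p) ⊞ (r(p) ⊞ k)) ⊞ k) ⊞ m, p ⊞ r(k) ⊞ k ⊞ k ⊞ (s(m, m) ⊞ k) ⊞ m))
  Focus inside:  ((((p ⊞ k) ⊞ p) ⊞ (r(p) ⊞ k)) ⊞ k) ⊞ m
  Un-nest:  p ⊞ k ⊞ p ⊞ r(p) ⊞ k ⊞ k ⊞ m
  Sort:  k ⊞ k ⊞ k ⊞ m ⊞ p ⊞ p ⊞ r(p)
  Put back:  r(t(k ⊞ k ⊞ k ⊞ m ⊞ p ⊞ p ⊞ r(p), k ⊞ k ⊞ k ⊞ m ⊞ p ⊞ r(k) ⊞ s(m, m)))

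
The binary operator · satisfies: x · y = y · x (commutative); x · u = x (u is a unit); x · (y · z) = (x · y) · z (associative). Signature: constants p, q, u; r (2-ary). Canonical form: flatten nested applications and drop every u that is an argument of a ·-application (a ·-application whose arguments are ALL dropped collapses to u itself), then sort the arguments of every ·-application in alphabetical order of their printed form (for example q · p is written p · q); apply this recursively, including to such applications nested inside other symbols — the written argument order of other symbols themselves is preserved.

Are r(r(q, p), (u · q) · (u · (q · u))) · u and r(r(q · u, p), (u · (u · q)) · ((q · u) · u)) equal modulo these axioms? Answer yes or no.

Left:  r(r(q, p), (u · q) · (u · (q · u))) · u
  Canonicalize subterm:  r(r(q, p), (u · q) · (u · (q · u)))  →  r(r(q, p), q · q)
  Units out:  drop u
  Sort:  r(r(q, p), q · q)
Right:  r(r(q · u, p), (u · (u · q)) · ((q · u) · u))
  Focus inside:  (u · (u · q)) · ((q · u) · u)
  Flatten:  u · u · q · q · u · u
  Units out:  drop u (×4)
  Sort:  q · q
  Put back:  r(r(q, p), q · q)

Answer: yes — both canonical forms are r(r(q, p), q · q)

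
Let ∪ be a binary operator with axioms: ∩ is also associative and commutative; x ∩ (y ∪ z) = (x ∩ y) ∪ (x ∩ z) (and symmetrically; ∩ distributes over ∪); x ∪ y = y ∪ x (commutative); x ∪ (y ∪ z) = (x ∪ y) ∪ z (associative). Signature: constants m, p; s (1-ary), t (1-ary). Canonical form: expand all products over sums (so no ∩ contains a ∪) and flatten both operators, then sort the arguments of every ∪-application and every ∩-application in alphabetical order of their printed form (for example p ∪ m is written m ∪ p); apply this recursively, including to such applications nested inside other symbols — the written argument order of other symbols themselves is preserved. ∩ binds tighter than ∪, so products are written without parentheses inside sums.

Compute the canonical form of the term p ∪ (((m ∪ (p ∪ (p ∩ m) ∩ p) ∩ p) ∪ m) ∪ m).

Distribute:  p ∪ m ∪ p ∩ p ∪ m ∩ p ∩ p ∩ p ∪ m ∪ m
Order the arguments:  m ∪ m ∪ m ∪ m ∩ p ∩ p ∩ p ∪ p ∪ p ∩ p

Answer: m ∪ m ∪ m ∪ m ∩ p ∩ p ∩ p ∪ p ∪ p ∩ p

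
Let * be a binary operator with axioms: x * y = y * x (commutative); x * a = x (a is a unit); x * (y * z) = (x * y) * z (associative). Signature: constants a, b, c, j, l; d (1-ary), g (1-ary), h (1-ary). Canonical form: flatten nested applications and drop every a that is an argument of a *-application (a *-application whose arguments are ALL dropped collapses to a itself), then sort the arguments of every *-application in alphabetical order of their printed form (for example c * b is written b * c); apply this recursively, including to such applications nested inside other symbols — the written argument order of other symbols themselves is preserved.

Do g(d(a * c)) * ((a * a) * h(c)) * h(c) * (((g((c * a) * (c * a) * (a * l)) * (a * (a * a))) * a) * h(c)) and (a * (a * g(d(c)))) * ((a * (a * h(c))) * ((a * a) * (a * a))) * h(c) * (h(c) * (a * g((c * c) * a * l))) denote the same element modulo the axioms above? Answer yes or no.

Left:  g(d(a * c)) * ((a * a) * h(c)) * h(c) * (((g((c * a) * (c * a) * (a * l)) * (a * (a * a))) * a) * h(c))
  Flatten:  g(d(a * c)) * a * a * h(c) * h(c) * g((c * a) * (c * a) * (a * l)) * a * a * a * a * h(c)
  Canonicalize subterm:  g(d(a * c))  →  g(d(c))
  Simplify inside:  g((c * a) * (c * a) * (a * l))  →  g(c * c * l)
  Drop the unit:  drop a (×6)
  Sort:  g(c * c * l) * g(d(c)) * h(c) * h(c) * h(c)
Right:  (a * (a * g(d(c)))) * ((a * (a * h(c))) * ((a * a) * (a * a))) * h(c) * (h(c) * (a * g((c * c) * a * l)))
  Un-nest:  a * a * g(d(c)) * a * a * h(c) * a * a * a * a * h(c) * h(c) * a * g((c * c) * a * l)
  Inside:  g((c * c) * a * l)  →  g(c * c * l)
  Drop the unit:  drop a (×9)
  Sort:  g(c * c * l) * g(d(c)) * h(c) * h(c) * h(c)

Answer: yes — both canonical forms are g(c * c * l) * g(d(c)) * h(c) * h(c) * h(c)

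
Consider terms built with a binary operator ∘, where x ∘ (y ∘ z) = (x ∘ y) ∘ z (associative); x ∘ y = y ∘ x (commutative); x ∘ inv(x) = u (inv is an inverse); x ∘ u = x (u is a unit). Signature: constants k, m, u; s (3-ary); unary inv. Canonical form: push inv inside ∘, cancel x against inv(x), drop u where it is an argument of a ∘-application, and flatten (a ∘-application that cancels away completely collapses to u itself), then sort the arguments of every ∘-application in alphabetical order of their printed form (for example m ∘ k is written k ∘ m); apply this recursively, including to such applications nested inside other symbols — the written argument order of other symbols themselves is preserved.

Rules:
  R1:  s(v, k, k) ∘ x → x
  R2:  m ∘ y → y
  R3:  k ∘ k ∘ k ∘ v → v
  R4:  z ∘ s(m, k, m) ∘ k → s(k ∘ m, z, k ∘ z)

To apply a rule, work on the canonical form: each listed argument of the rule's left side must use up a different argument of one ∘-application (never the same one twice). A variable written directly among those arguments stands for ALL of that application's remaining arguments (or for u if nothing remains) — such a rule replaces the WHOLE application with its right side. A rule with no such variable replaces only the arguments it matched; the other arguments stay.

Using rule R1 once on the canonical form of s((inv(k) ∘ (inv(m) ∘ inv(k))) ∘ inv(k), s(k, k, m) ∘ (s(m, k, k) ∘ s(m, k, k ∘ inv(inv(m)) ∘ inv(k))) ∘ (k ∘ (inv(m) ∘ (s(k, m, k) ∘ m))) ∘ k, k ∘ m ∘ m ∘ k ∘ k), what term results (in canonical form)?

Canonical form:  s(inv(k) ∘ inv(k) ∘ inv(k) ∘ inv(m), k ∘ k ∘ s(k, k, m) ∘ s(k, m, k) ∘ s(m, k, k) ∘ s(m, k, m), k ∘ k ∘ k ∘ m ∘ m)
Apply R1:  consuming s(m, k, k);  v := m, x := k ∘ k ∘ s(k, k, m) ∘ s(k, m, k) ∘ s(m, k, m)
The variable takes the whole remainder — replace the entire application.
Result:  s(inv(k) ∘ inv(k) ∘ inv(k) ∘ inv(m), k ∘ k ∘ s(k, k, m) ∘ s(k, m, k) ∘ s(m, k, m), k ∘ k ∘ k ∘ m ∘ m)

Answer: s(inv(k) ∘ inv(k) ∘ inv(k) ∘ inv(m), k ∘ k ∘ s(k, k, m) ∘ s(k, m, k) ∘ s(m, k, m), k ∘ k ∘ k ∘ m ∘ m)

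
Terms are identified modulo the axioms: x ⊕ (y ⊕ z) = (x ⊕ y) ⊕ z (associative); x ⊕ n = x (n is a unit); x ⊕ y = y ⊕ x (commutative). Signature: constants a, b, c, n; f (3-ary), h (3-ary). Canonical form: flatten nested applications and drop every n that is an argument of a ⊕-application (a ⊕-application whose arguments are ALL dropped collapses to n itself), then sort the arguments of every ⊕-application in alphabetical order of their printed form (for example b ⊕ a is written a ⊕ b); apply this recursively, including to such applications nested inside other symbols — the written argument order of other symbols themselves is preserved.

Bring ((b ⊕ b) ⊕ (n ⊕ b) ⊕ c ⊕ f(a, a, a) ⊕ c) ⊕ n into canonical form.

Answer: b ⊕ b ⊕ b ⊕ c ⊕ c ⊕ f(a, a, a)

Derivation:
Un-nest:  b ⊕ b ⊕ n ⊕ b ⊕ c ⊕ f(a, a, a) ⊕ c ⊕ n
Drop the unit:  drop n (×2)
Order the arguments:  b ⊕ b ⊕ b ⊕ c ⊕ c ⊕ f(a, a, a)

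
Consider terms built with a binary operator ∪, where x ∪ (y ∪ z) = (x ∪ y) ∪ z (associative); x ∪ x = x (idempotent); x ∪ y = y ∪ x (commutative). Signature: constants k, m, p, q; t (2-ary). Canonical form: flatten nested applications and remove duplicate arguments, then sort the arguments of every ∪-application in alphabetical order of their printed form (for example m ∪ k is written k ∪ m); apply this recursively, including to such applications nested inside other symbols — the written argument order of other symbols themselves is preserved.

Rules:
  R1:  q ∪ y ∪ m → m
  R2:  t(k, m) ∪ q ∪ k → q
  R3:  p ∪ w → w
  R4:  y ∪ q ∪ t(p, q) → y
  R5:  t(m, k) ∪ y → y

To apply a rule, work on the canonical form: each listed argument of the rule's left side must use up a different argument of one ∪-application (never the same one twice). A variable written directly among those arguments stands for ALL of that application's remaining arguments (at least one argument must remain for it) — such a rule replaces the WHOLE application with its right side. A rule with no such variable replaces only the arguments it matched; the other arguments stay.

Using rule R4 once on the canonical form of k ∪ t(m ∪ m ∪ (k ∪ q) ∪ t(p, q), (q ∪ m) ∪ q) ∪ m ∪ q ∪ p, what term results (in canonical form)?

Answer: k ∪ m ∪ p ∪ q ∪ t(k ∪ m, m ∪ q)

Derivation:
Canonical form:  k ∪ m ∪ p ∪ q ∪ t(k ∪ m ∪ q ∪ t(p, q), m ∪ q)
Apply R4:  consuming q, t(p, q);  y := k ∪ m
Every leftover argument binds to the variable; the entire application is replaced.
Giving:  k ∪ m ∪ p ∪ q ∪ t(k ∪ m, m ∪ q)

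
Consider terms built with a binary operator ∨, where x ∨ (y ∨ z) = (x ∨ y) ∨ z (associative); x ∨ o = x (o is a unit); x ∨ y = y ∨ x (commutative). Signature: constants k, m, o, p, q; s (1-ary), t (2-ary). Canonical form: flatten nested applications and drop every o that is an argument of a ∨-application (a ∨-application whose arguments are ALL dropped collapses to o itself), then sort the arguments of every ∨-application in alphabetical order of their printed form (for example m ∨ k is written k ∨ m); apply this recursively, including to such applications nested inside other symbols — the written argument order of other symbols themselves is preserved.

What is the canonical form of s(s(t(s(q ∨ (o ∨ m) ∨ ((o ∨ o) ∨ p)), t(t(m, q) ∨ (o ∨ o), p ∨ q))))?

Work inside:  q ∨ (o ∨ m) ∨ ((o ∨ o) ∨ p)
Flatten:  q ∨ o ∨ m ∨ o ∨ o ∨ p
Units out:  drop o (×3)
Sort:  m ∨ p ∨ q
Put back:  s(s(t(s(m ∨ p ∨ q), t(t(m, q), p ∨ q))))

Answer: s(s(t(s(m ∨ p ∨ q), t(t(m, q), p ∨ q))))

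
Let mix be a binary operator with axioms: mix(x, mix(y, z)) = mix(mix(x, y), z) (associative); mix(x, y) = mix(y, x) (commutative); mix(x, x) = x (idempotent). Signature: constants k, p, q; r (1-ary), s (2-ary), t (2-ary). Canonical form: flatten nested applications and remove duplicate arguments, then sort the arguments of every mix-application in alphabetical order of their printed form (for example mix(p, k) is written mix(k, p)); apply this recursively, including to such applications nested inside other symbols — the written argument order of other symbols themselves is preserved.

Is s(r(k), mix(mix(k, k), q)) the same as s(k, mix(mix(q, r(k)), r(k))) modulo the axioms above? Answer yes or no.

Left:  s(r(k), mix(mix(k, k), q))
  Descend into:  mix(mix(k, k), q)
  Flatten:  mix(k, k, q)
  Drop duplicates:  drop duplicate k
  Sort arguments:  mix(k, q)
  Put back:  s(r(k), mix(k, q))
Right:  s(k, mix(mix(q, r(k)), r(k)))
  Work inside:  mix(mix(q, r(k)), r(k))
  Flatten:  mix(q, r(k), r(k))
  Drop duplicates:  drop duplicate r(k)
  Sort arguments:  mix(q, r(k))
  Rebuild:  s(k, mix(q, r(k)))

Answer: no — s(r(k), mix(k, q)) vs s(k, mix(q, r(k)))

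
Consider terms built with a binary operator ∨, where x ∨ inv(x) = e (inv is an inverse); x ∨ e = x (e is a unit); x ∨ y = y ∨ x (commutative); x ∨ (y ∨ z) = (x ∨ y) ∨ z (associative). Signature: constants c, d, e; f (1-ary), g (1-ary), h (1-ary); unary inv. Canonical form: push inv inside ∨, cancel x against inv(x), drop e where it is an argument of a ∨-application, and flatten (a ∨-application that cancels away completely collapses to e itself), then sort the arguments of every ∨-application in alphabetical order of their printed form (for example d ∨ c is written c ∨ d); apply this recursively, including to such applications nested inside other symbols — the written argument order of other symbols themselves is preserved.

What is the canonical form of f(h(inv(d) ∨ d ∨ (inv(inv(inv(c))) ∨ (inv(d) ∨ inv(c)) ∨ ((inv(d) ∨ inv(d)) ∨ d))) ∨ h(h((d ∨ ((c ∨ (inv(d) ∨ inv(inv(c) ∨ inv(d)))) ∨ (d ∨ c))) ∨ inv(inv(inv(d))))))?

Descend into:  h(inv(d) ∨ d ∨ (inv(inv(inv(c))) ∨ (inv(d) ∨ inv(c)) ∨ ((inv(d) ∨ inv(d)) ∨ d))) ∨ h(h((d ∨ ((c ∨ (inv(d) ∨ inv(inv(c) ∨ inv(d)))) ∨ (d ∨ c))) ∨ inv(inv(inv(d)))))
Push inv inside:  distribute inv over ∨ and collapse double inv
Collect terms:  h(inv(c) ∨ inv(c) ∨ inv(d) ∨ inv(d)) ∨ h(h(c ∨ c ∨ c ∨ d))
Sort arguments:  h(h(c ∨ c ∨ c ∨ d)) ∨ h(inv(c) ∨ inv(c) ∨ inv(d) ∨ inv(d))
Rebuild:  f(h(h(c ∨ c ∨ c ∨ d)) ∨ h(inv(c) ∨ inv(c) ∨ inv(d) ∨ inv(d)))

Answer: f(h(h(c ∨ c ∨ c ∨ d)) ∨ h(inv(c) ∨ inv(c) ∨ inv(d) ∨ inv(d)))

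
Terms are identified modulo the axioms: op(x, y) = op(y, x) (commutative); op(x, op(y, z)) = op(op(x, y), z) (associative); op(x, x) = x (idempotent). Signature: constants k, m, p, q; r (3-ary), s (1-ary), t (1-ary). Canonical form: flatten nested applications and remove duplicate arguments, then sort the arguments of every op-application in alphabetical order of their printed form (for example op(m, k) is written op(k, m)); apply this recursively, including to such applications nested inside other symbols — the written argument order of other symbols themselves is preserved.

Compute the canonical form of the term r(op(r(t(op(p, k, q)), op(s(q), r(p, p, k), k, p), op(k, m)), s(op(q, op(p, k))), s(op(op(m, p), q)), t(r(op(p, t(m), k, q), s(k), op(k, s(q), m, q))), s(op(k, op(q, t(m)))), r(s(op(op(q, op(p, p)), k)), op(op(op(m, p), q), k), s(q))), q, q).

Answer: r(op(r(s(op(k, p, q)), op(k, m, p, q), s(q)), r(t(op(k, p, q)), op(k, p, r(p, p, k), s(q)), op(k, m)), s(op(k, p, q)), s(op(k, q, t(m))), s(op(m, p, q)), t(r(op(k, p, q, t(m)), s(k), op(k, m, q, s(q))))), q, q)

Derivation:
Focus inside:  op(r(t(op(p, k, q)), op(s(q), r(p, p, k), k, p), op(k, m)), s(op(q, op(p, k))), s(op(op(m, p), q)), t(r(op(p, t(m), k, q), s(k), op(k, s(q), m, q))), s(op(k, op(q, t(m)))), r(s(op(op(q, op(p, p)), k)), op(op(op(m, p), q), k), s(q)))
Simplify inside:  r(t(op(p, k, q)), op(s(q), r(p, p, k), k, p), op(k, m))  →  r(t(op(k, p, q)), op(k, p, r(p, p, k), s(q)), op(k, m))
Simplify inside:  s(op(q, op(p, k)))  →  s(op(k, p, q))
Inside:  s(op(op(m, p), q))  →  s(op(m, p, q))
Sort:  op(r(s(op(k, p, q)), op(k, m, p, q), s(q)), r(t(op(k, p, q)), op(k, p, r(p, p, k), s(q)), op(k, m)), s(op(k, p, q)), s(op(k, q, t(m))), s(op(m, p, q)), t(r(op(k, p, q, t(m)), s(k), op(k, m, q, s(q)))))
Put back:  r(op(r(s(op(k, p, q)), op(k, m, p, q), s(q)), r(t(op(k, p, q)), op(k, p, r(p, p, k), s(q)), op(k, m)), s(op(k, p, q)), s(op(k, q, t(m))), s(op(m, p, q)), t(r(op(k, p, q, t(m)), s(k), op(k, m, q, s(q))))), q, q)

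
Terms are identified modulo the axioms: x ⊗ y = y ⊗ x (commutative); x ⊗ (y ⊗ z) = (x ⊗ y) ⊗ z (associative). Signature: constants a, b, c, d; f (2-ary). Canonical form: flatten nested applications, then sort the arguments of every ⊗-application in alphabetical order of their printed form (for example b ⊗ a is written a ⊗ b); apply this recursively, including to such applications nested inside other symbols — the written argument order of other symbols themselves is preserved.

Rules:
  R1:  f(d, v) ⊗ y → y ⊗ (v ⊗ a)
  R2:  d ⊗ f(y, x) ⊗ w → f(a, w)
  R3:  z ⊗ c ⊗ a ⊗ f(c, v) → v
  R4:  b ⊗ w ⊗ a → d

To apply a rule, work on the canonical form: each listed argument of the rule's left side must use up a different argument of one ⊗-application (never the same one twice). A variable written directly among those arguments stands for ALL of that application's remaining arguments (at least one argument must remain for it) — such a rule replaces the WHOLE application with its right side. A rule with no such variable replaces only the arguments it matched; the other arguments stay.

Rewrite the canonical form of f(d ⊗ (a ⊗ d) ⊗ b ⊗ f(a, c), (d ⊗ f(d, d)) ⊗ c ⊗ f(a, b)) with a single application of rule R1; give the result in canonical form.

Canonical form:  f(a ⊗ b ⊗ d ⊗ d ⊗ f(a, c), c ⊗ d ⊗ f(a, b) ⊗ f(d, d))
R1 matches:  uses f(d, d);  v := d, y := c ⊗ d ⊗ f(a, b)
The variable takes the whole remainder — replace the entire application.
Giving:  f(a ⊗ b ⊗ d ⊗ d ⊗ f(a, c), a ⊗ c ⊗ d ⊗ d ⊗ f(a, b))

Answer: f(a ⊗ b ⊗ d ⊗ d ⊗ f(a, c), a ⊗ c ⊗ d ⊗ d ⊗ f(a, b))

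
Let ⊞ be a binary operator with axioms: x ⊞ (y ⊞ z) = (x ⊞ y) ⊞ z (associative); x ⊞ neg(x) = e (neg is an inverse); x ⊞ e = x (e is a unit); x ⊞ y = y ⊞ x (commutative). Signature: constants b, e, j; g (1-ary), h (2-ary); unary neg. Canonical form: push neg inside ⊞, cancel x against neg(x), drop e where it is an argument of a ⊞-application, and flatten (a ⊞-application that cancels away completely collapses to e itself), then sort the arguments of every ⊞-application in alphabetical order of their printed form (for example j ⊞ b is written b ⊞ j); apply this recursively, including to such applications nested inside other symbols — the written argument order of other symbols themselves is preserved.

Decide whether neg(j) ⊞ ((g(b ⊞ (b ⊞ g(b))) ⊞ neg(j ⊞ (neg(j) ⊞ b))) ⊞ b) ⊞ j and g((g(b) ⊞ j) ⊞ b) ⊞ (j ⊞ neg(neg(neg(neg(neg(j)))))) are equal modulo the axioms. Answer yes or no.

Left:  neg(j) ⊞ ((g(b ⊞ (b ⊞ g(b))) ⊞ neg(j ⊞ (neg(j) ⊞ b))) ⊞ b) ⊞ j
  Push neg inside:  distribute neg over ⊞ and collapse double neg
  Cancel inverse pairs:  j cancels; b cancels
  Collect:  g(b ⊞ b ⊞ g(b))
Right:  g((g(b) ⊞ j) ⊞ b) ⊞ (j ⊞ neg(neg(neg(neg(neg(j))))))
  Push neg inside:  distribute neg over ⊞ and collapse double neg
  Inverses cancel:  j cancels
  Collect terms:  g(b ⊞ g(b) ⊞ j)

Answer: no — g(b ⊞ b ⊞ g(b)) vs g(b ⊞ g(b) ⊞ j)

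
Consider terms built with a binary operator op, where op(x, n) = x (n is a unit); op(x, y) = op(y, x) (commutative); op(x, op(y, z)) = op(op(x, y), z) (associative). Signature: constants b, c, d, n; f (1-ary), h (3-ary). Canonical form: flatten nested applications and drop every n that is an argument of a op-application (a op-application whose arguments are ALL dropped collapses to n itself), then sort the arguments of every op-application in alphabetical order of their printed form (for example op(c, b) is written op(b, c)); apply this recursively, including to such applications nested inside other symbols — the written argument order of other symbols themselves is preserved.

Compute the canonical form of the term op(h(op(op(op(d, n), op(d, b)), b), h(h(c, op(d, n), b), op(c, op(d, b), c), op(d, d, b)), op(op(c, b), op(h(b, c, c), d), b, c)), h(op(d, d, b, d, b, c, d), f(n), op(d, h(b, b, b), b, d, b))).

Answer: op(h(op(b, b, c, d, d, d, d), f(n), op(b, b, d, d, h(b, b, b))), h(op(b, b, d, d), h(h(c, d, b), op(b, c, c, d), op(b, d, d)), op(b, b, c, c, d, h(b, c, c))))

Derivation:
Canonicalize subterm:  h(op(op(op(d, n), op(d, b)), b), h(h(c, op(d, n), b), op(c, op(d, b), c), op(d, d, b)), op(op(c, b), op(h(b, c, c), d), b, c))  →  h(op(b, b, d, d), h(h(c, d, b), op(b, c, c, d), op(b, d, d)), op(b, b, c, c, d, h(b, c, c)))
Canonicalize subterm:  h(op(d, d, b, d, b, c, d), f(n), op(d, h(b, b, b), b, d, b))  →  h(op(b, b, c, d, d, d, d), f(n), op(b, b, d, d, h(b, b, b)))
Sort:  op(h(op(b, b, c, d, d, d, d), f(n), op(b, b, d, d, h(b, b, b))), h(op(b, b, d, d), h(h(c, d, b), op(b, c, c, d), op(b, d, d)), op(b, b, c, c, d, h(b, c, c))))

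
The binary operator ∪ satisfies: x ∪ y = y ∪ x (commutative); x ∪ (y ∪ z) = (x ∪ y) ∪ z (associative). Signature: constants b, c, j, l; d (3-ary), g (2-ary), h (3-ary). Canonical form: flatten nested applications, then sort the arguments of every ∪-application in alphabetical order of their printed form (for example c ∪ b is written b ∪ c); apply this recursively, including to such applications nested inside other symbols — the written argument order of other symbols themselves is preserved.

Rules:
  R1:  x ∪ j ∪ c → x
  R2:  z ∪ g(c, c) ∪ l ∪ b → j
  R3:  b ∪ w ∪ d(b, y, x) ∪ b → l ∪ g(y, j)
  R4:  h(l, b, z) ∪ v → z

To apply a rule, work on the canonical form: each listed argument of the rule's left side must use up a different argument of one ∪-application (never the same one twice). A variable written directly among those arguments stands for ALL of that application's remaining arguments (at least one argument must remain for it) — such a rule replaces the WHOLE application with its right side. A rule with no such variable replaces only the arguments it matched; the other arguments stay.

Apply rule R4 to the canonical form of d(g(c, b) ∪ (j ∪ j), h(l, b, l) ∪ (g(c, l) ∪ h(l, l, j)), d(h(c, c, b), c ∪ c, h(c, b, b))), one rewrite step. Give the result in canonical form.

Canonical form:  d(g(c, b) ∪ j ∪ j, g(c, l) ∪ h(l, b, l) ∪ h(l, l, j), d(h(c, c, b), c ∪ c, h(c, b, b)))
R4 matches:  uses h(l, b, l);  v := g(c, l) ∪ h(l, l, j), z := l
The variable takes the whole remainder — replace the entire application.
Result:  d(g(c, b) ∪ j ∪ j, l, d(h(c, c, b), c ∪ c, h(c, b, b)))

Answer: d(g(c, b) ∪ j ∪ j, l, d(h(c, c, b), c ∪ c, h(c, b, b)))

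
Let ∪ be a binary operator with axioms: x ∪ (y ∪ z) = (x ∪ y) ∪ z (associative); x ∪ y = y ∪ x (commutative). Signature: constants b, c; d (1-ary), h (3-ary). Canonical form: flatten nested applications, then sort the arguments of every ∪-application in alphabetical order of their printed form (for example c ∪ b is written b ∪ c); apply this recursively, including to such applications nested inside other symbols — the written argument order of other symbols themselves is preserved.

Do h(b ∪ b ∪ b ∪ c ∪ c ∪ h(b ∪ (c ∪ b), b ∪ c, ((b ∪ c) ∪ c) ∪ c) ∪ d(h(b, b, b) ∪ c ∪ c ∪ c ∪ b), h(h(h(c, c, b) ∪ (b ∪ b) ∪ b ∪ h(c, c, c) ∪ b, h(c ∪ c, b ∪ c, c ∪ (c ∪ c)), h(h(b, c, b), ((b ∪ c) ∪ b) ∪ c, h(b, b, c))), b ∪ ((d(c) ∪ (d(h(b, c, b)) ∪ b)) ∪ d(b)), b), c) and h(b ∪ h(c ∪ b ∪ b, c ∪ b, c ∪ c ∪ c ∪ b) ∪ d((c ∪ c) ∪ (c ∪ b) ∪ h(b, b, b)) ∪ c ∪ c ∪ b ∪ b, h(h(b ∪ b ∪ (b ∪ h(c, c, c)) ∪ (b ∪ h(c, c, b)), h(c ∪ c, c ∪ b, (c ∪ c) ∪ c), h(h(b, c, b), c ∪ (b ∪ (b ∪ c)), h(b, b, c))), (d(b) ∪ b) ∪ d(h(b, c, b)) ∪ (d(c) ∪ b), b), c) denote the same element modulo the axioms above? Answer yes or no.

Answer: yes — both canonical forms are h(b ∪ b ∪ b ∪ c ∪ c ∪ d(b ∪ c ∪ c ∪ c ∪ h(b, b, b)) ∪ h(b ∪ b ∪ c, b ∪ c, b ∪ c ∪ c ∪ c), h(h(b ∪ b ∪ b ∪ b ∪ h(c, c, b) ∪ h(c, c, c), h(c ∪ c, b ∪ c, c ∪ c ∪ c), h(h(b, c, b), b ∪ b ∪ c ∪ c, h(b, b, c))), b ∪ b ∪ d(b) ∪ d(c) ∪ d(h(b, c, b)), b), c)

Derivation:
Left:  h(b ∪ b ∪ b ∪ c ∪ c ∪ h(b ∪ (c ∪ b), b ∪ c, ((b ∪ c) ∪ c) ∪ c) ∪ d(h(b, b, b) ∪ c ∪ c ∪ c ∪ b), h(h(h(c, c, b) ∪ (b ∪ b) ∪ b ∪ h(c, c, c) ∪ b, h(c ∪ c, b ∪ c, c ∪ (c ∪ c)), h(h(b, c, b), ((b ∪ c) ∪ b) ∪ c, h(b, b, c))), b ∪ ((d(c) ∪ (d(h(b, c, b)) ∪ b)) ∪ d(b)), b), c)
  Descend into:  b ∪ b ∪ b ∪ c ∪ c ∪ h(b ∪ (c ∪ b), b ∪ c, ((b ∪ c) ∪ c) ∪ c) ∪ d(h(b, b, b) ∪ c ∪ c ∪ c ∪ b)
  Canonicalize subterm:  h(b ∪ (c ∪ b), b ∪ c, ((b ∪ c) ∪ c) ∪ c)  →  h(b ∪ b ∪ c, b ∪ c, b ∪ c ∪ c ∪ c)
  Simplify inside:  d(h(b, b, b) ∪ c ∪ c ∪ c ∪ b)  →  d(b ∪ c ∪ c ∪ c ∪ h(b, b, b))
  Sort:  b ∪ b ∪ b ∪ c ∪ c ∪ d(b ∪ c ∪ c ∪ c ∪ h(b, b, b)) ∪ h(b ∪ b ∪ c, b ∪ c, b ∪ c ∪ c ∪ c)
  Rebuild:  h(b ∪ b ∪ b ∪ c ∪ c ∪ d(b ∪ c ∪ c ∪ c ∪ h(b, b, b)) ∪ h(b ∪ b ∪ c, b ∪ c, b ∪ c ∪ c ∪ c), h(h(b ∪ b ∪ b ∪ b ∪ h(c, c, b) ∪ h(c, c, c), h(c ∪ c, b ∪ c, c ∪ c ∪ c), h(h(b, c, b), b ∪ b ∪ c ∪ c, h(b, b, c))), b ∪ b ∪ d(b) ∪ d(c) ∪ d(h(b, c, b)), b), c)
Right:  h(b ∪ h(c ∪ b ∪ b, c ∪ b, c ∪ c ∪ c ∪ b) ∪ d((c ∪ c) ∪ (c ∪ b) ∪ h(b, b, b)) ∪ c ∪ c ∪ b ∪ b, h(h(b ∪ b ∪ (b ∪ h(c, c, c)) ∪ (b ∪ h(c, c, b)), h(c ∪ c, c ∪ b, (c ∪ c) ∪ c), h(h(b, c, b), c ∪ (b ∪ (b ∪ c)), h(b, b, c))), (d(b) ∪ b) ∪ d(h(b, c, b)) ∪ (d(c) ∪ b), b), c)
  Descend into:  b ∪ h(c ∪ b ∪ b, c ∪ b, c ∪ c ∪ c ∪ b) ∪ d((c ∪ c) ∪ (c ∪ b) ∪ h(b, b, b)) ∪ c ∪ c ∪ b ∪ b
  Inside:  h(c ∪ b ∪ b, c ∪ b, c ∪ c ∪ c ∪ b)  →  h(b ∪ b ∪ c, b ∪ c, b ∪ c ∪ c ∪ c)
  Simplify inside:  d((c ∪ c) ∪ (c ∪ b) ∪ h(b, b, b))  →  d(b ∪ c ∪ c ∪ c ∪ h(b, b, b))
  Order the arguments:  b ∪ b ∪ b ∪ c ∪ c ∪ d(b ∪ c ∪ c ∪ c ∪ h(b, b, b)) ∪ h(b ∪ b ∪ c, b ∪ c, b ∪ c ∪ c ∪ c)
  Put back:  h(b ∪ b ∪ b ∪ c ∪ c ∪ d(b ∪ c ∪ c ∪ c ∪ h(b, b, b)) ∪ h(b ∪ b ∪ c, b ∪ c, b ∪ c ∪ c ∪ c), h(h(b ∪ b ∪ b ∪ b ∪ h(c, c, b) ∪ h(c, c, c), h(c ∪ c, b ∪ c, c ∪ c ∪ c), h(h(b, c, b), b ∪ b ∪ c ∪ c, h(b, b, c))), b ∪ b ∪ d(b) ∪ d(c) ∪ d(h(b, c, b)), b), c)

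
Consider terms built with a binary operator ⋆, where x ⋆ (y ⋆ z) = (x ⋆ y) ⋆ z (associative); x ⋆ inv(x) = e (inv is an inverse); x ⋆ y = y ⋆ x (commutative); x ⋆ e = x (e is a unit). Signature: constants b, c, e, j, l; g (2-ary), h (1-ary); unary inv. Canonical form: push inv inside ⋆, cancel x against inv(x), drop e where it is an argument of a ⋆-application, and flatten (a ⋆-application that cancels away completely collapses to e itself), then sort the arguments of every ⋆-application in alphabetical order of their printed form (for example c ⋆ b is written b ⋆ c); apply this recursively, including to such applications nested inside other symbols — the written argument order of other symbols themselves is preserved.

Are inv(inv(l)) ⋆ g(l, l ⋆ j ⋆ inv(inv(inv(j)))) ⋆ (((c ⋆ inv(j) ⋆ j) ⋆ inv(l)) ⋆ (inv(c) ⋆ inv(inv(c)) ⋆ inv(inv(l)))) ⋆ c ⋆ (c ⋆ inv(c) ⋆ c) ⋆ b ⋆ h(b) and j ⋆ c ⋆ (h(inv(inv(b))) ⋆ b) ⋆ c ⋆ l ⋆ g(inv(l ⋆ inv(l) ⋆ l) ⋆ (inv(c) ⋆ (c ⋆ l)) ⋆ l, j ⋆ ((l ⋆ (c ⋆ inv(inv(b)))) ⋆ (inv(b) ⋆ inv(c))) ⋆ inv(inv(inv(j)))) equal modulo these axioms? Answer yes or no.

Left:  inv(inv(l)) ⋆ g(l, l ⋆ j ⋆ inv(inv(inv(j)))) ⋆ (((c ⋆ inv(j) ⋆ j) ⋆ inv(l)) ⋆ (inv(c) ⋆ inv(inv(c)) ⋆ inv(inv(l)))) ⋆ c ⋆ (c ⋆ inv(c) ⋆ c) ⋆ b ⋆ h(b)
  Push inv inside:  distribute inv over ⋆ and collapse double inv
  Cancel:  j cancels
  Collect terms:  l ⋆ g(l, l) ⋆ c ⋆ c ⋆ c ⋆ b ⋆ h(b)
  Order the arguments:  b ⋆ c ⋆ c ⋆ c ⋆ g(l, l) ⋆ h(b) ⋆ l
Right:  j ⋆ c ⋆ (h(inv(inv(b))) ⋆ b) ⋆ c ⋆ l ⋆ g(inv(l ⋆ inv(l) ⋆ l) ⋆ (inv(c) ⋆ (c ⋆ l)) ⋆ l, j ⋆ ((l ⋆ (c ⋆ inv(inv(b)))) ⋆ (inv(b) ⋆ inv(c))) ⋆ inv(inv(inv(j))))
  Push inv inside:  distribute inv over ⋆ and collapse double inv
  Combine occurrences:  j ⋆ c ⋆ c ⋆ h(b) ⋆ b ⋆ l ⋆ g(l, l)
  Order the arguments:  b ⋆ c ⋆ c ⋆ g(l, l) ⋆ h(b) ⋆ j ⋆ l

Answer: no — b ⋆ c ⋆ c ⋆ c ⋆ g(l, l) ⋆ h(b) ⋆ l vs b ⋆ c ⋆ c ⋆ g(l, l) ⋆ h(b) ⋆ j ⋆ l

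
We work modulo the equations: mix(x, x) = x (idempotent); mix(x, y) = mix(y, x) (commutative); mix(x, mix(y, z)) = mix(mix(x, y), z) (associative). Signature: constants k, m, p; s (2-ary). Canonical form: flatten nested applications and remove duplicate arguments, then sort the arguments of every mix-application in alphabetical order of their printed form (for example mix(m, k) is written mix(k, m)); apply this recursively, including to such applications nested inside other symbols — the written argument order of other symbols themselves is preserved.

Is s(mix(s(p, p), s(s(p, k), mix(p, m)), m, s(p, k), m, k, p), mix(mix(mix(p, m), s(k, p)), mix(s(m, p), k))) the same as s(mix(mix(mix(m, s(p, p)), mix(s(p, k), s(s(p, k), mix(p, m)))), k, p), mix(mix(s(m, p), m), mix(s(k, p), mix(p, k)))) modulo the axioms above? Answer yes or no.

Answer: yes — both canonical forms are s(mix(k, m, p, s(p, k), s(p, p), s(s(p, k), mix(m, p))), mix(k, m, p, s(k, p), s(m, p)))

Derivation:
Left:  s(mix(s(p, p), s(s(p, k), mix(p, m)), m, s(p, k), m, k, p), mix(mix(mix(p, m), s(k, p)), mix(s(m, p), k)))
  Descend into:  mix(s(p, p), s(s(p, k), mix(p, m)), m, s(p, k), m, k, p)
  Inside:  s(s(p, k), mix(p, m))  →  s(s(p, k), mix(m, p))
  Idempotence:  drop duplicate m
  Sort arguments:  mix(k, m, p, s(p, k), s(p, p), s(s(p, k), mix(m, p)))
  Put back:  s(mix(k, m, p, s(p, k), s(p, p), s(s(p, k), mix(m, p))), mix(k, m, p, s(k, p), s(m, p)))
Right:  s(mix(mix(mix(m, s(p, p)), mix(s(p, k), s(s(p, k), mix(p, m)))), k, p), mix(mix(s(m, p), m), mix(s(k, p), mix(p, k))))
  Focus inside:  mix(mix(mix(m, s(p, p)), mix(s(p, k), s(s(p, k), mix(p, m)))), k, p)
  Merge nested applications:  mix(m, s(p, p), s(p, k), s(s(p, k), mix(p, m)), k, p)
  Inside:  s(s(p, k), mix(p, m))  →  s(s(p, k), mix(m, p))
  Sort:  mix(k, m, p, s(p, k), s(p, p), s(s(p, k), mix(m, p)))
  Put back:  s(mix(k, m, p, s(p, k), s(p, p), s(s(p, k), mix(m, p))), mix(k, m, p, s(k, p), s(m, p)))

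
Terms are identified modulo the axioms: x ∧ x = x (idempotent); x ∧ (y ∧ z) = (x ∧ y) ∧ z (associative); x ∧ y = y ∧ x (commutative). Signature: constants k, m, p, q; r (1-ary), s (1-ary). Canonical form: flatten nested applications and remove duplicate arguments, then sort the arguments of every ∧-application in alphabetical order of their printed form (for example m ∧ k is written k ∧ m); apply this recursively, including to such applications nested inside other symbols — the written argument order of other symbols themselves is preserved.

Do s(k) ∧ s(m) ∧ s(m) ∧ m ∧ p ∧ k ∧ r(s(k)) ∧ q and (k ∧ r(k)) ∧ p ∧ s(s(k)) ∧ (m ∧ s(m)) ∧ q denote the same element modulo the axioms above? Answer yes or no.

Answer: no — k ∧ m ∧ p ∧ q ∧ r(s(k)) ∧ s(k) ∧ s(m) vs k ∧ m ∧ p ∧ q ∧ r(k) ∧ s(m) ∧ s(s(k))

Derivation:
Left:  s(k) ∧ s(m) ∧ s(m) ∧ m ∧ p ∧ k ∧ r(s(k)) ∧ q
  Drop duplicates:  drop duplicate s(m)
  Order the arguments:  k ∧ m ∧ p ∧ q ∧ r(s(k)) ∧ s(k) ∧ s(m)
Right:  (k ∧ r(k)) ∧ p ∧ s(s(k)) ∧ (m ∧ s(m)) ∧ q
  Flatten:  k ∧ r(k) ∧ p ∧ s(s(k)) ∧ m ∧ s(m) ∧ q
  Sort arguments:  k ∧ m ∧ p ∧ q ∧ r(k) ∧ s(m) ∧ s(s(k))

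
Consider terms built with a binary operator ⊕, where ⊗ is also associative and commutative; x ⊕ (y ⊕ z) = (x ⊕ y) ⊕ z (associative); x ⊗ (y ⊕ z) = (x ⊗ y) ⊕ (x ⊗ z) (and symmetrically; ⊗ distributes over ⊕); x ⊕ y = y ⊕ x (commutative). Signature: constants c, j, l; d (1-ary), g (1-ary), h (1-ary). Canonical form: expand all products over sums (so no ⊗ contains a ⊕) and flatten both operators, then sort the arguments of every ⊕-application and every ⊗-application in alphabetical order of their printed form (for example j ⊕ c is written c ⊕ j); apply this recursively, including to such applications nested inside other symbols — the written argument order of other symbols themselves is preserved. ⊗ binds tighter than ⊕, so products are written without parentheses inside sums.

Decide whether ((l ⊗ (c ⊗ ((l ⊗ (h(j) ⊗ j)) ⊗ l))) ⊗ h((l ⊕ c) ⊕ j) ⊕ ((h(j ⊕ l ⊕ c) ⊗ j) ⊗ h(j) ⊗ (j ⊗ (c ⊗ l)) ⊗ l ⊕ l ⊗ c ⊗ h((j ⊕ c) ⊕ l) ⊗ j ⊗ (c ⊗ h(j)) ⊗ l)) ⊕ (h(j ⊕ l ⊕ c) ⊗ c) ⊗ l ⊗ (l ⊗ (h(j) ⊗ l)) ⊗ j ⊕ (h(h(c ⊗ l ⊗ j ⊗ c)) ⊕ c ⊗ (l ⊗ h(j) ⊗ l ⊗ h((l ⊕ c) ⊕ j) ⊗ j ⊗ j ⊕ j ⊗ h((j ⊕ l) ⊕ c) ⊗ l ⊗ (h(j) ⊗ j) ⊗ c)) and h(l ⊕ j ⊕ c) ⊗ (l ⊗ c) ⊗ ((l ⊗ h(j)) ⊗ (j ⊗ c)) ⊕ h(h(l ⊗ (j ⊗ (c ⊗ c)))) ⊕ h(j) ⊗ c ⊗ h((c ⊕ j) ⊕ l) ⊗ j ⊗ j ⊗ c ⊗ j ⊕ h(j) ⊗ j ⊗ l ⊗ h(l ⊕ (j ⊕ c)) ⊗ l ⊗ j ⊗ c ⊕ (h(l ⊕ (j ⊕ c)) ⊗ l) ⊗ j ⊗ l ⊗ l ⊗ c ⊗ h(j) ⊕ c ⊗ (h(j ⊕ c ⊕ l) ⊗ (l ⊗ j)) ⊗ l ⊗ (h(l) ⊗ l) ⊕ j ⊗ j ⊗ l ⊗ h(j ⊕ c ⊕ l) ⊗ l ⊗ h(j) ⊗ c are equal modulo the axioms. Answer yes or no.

Left:  ((l ⊗ (c ⊗ ((l ⊗ (h(j) ⊗ j)) ⊗ l))) ⊗ h((l ⊕ c) ⊕ j) ⊕ ((h(j ⊕ l ⊕ c) ⊗ j) ⊗ h(j) ⊗ (j ⊗ (c ⊗ l)) ⊗ l ⊕ l ⊗ c ⊗ h((j ⊕ c) ⊕ l) ⊗ j ⊗ (c ⊗ h(j)) ⊗ l)) ⊕ (h(j ⊕ l ⊕ c) ⊗ c) ⊗ l ⊗ (l ⊗ (h(j) ⊗ l)) ⊗ j ⊕ (h(h(c ⊗ l ⊗ j ⊗ c)) ⊕ c ⊗ (l ⊗ h(j) ⊗ l ⊗ h((l ⊕ c) ⊕ j) ⊗ j ⊗ j ⊕ j ⊗ h((j ⊕ l) ⊕ c) ⊗ l ⊗ (h(j) ⊗ j) ⊗ c))
  Expand:  c ⊗ h(c ⊕ j ⊕ l) ⊗ h(j) ⊗ j ⊗ l ⊗ l ⊗ l ⊕ c ⊗ h(c ⊕ j ⊕ l) ⊗ h(j) ⊗ j ⊗ j ⊗ l ⊗ l ⊕ c ⊗ c ⊗ h(c ⊕ j ⊕ l) ⊗ h(j) ⊗ j ⊗ l ⊗ l ⊕ c ⊗ h(c ⊕ j ⊕ l) ⊗ h(j) ⊗ j ⊗ l ⊗ l ⊗ l ⊕ h(h(c ⊗ c ⊗ j ⊗ l)) ⊕ c ⊗ h(c ⊕ j ⊕ l) ⊗ h(j) ⊗ j ⊗ j ⊗ l ⊗ l ⊕ c ⊗ c ⊗ h(c ⊕ j ⊕ l) ⊗ h(j) ⊗ j ⊗ j ⊗ l
  Order the arguments:  c ⊗ c ⊗ h(c ⊕ j ⊕ l) ⊗ h(j) ⊗ j ⊗ j ⊗ l ⊕ c ⊗ c ⊗ h(c ⊕ j ⊕ l) ⊗ h(j) ⊗ j ⊗ l ⊗ l ⊕ c ⊗ h(c ⊕ j ⊕ l) ⊗ h(j) ⊗ j ⊗ j ⊗ l ⊗ l ⊕ c ⊗ h(c ⊕ j ⊕ l) ⊗ h(j) ⊗ j ⊗ j ⊗ l ⊗ l ⊕ c ⊗ h(c ⊕ j ⊕ l) ⊗ h(j) ⊗ j ⊗ l ⊗ l ⊗ l ⊕ c ⊗ h(c ⊕ j ⊕ l) ⊗ h(j) ⊗ j ⊗ l ⊗ l ⊗ l ⊕ h(h(c ⊗ c ⊗ j ⊗ l))
Right:  h(l ⊕ j ⊕ c) ⊗ (l ⊗ c) ⊗ ((l ⊗ h(j)) ⊗ (j ⊗ c)) ⊕ h(h(l ⊗ (j ⊗ (c ⊗ c)))) ⊕ h(j) ⊗ c ⊗ h((c ⊕ j) ⊕ l) ⊗ j ⊗ j ⊗ c ⊗ j ⊕ h(j) ⊗ j ⊗ l ⊗ h(l ⊕ (j ⊕ c)) ⊗ l ⊗ j ⊗ c ⊕ (h(l ⊕ (j ⊕ c)) ⊗ l) ⊗ j ⊗ l ⊗ l ⊗ c ⊗ h(j) ⊕ c ⊗ (h(j ⊕ c ⊕ l) ⊗ (l ⊗ j)) ⊗ l ⊗ (h(l) ⊗ l) ⊕ j ⊗ j ⊗ l ⊗ h(j ⊕ c ⊕ l) ⊗ l ⊗ h(j) ⊗ c
  Un-nest:  c ⊗ c ⊗ h(c ⊕ j ⊕ l) ⊗ h(j) ⊗ j ⊗ l ⊗ l ⊕ h(h(c ⊗ c ⊗ j ⊗ l)) ⊕ c ⊗ c ⊗ h(c ⊕ j ⊕ l) ⊗ h(j) ⊗ j ⊗ j ⊗ j ⊕ c ⊗ h(c ⊕ j ⊕ l) ⊗ h(j) ⊗ j ⊗ j ⊗ l ⊗ l ⊕ c ⊗ h(c ⊕ j ⊕ l) ⊗ h(j) ⊗ j ⊗ l ⊗ l ⊗ l ⊕ c ⊗ h(c ⊕ j ⊕ l) ⊗ h(l) ⊗ j ⊗ l ⊗ l ⊗ l ⊕ c ⊗ h(c ⊕ j ⊕ l) ⊗ h(j) ⊗ j ⊗ j ⊗ l ⊗ l
  Sort arguments:  c ⊗ c ⊗ h(c ⊕ j ⊕ l) ⊗ h(j) ⊗ j ⊗ j ⊗ j ⊕ c ⊗ c ⊗ h(c ⊕ j ⊕ l) ⊗ h(j) ⊗ j ⊗ l ⊗ l ⊕ c ⊗ h(c ⊕ j ⊕ l) ⊗ h(j) ⊗ j ⊗ j ⊗ l ⊗ l ⊕ c ⊗ h(c ⊕ j ⊕ l) ⊗ h(j) ⊗ j ⊗ j ⊗ l ⊗ l ⊕ c ⊗ h(c ⊕ j ⊕ l) ⊗ h(j) ⊗ j ⊗ l ⊗ l ⊗ l ⊕ c ⊗ h(c ⊕ j ⊕ l) ⊗ h(l) ⊗ j ⊗ l ⊗ l ⊗ l ⊕ h(h(c ⊗ c ⊗ j ⊗ l))

Answer: no — c ⊗ c ⊗ h(c ⊕ j ⊕ l) ⊗ h(j) ⊗ j ⊗ j ⊗ l ⊕ c ⊗ c ⊗ h(c ⊕ j ⊕ l) ⊗ h(j) ⊗ j ⊗ l ⊗ l ⊕ c ⊗ h(c ⊕ j ⊕ l) ⊗ h(j) ⊗ j ⊗ j ⊗ l ⊗ l ⊕ c ⊗ h(c ⊕ j ⊕ l) ⊗ h(j) ⊗ j ⊗ j ⊗ l ⊗ l ⊕ c ⊗ h(c ⊕ j ⊕ l) ⊗ h(j) ⊗ j ⊗ l ⊗ l ⊗ l ⊕ c ⊗ h(c ⊕ j ⊕ l) ⊗ h(j) ⊗ j ⊗ l ⊗ l ⊗ l ⊕ h(h(c ⊗ c ⊗ j ⊗ l)) vs c ⊗ c ⊗ h(c ⊕ j ⊕ l) ⊗ h(j) ⊗ j ⊗ j ⊗ j ⊕ c ⊗ c ⊗ h(c ⊕ j ⊕ l) ⊗ h(j) ⊗ j ⊗ l ⊗ l ⊕ c ⊗ h(c ⊕ j ⊕ l) ⊗ h(j) ⊗ j ⊗ j ⊗ l ⊗ l ⊕ c ⊗ h(c ⊕ j ⊕ l) ⊗ h(j) ⊗ j ⊗ j ⊗ l ⊗ l ⊕ c ⊗ h(c ⊕ j ⊕ l) ⊗ h(j) ⊗ j ⊗ l ⊗ l ⊗ l ⊕ c ⊗ h(c ⊕ j ⊕ l) ⊗ h(l) ⊗ j ⊗ l ⊗ l ⊗ l ⊕ h(h(c ⊗ c ⊗ j ⊗ l))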